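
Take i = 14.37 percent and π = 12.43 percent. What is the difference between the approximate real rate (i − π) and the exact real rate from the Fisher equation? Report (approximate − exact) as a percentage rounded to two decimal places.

Approximate: r ≈ 14.370% − 12.430% = 1.9400%
Exact: (1 + 0.1437)/(1 + 0.1243) − 1 = 1.7255%
Error = 1.9400% − 1.7255% = 0.2145% → 0.21%.

0.21%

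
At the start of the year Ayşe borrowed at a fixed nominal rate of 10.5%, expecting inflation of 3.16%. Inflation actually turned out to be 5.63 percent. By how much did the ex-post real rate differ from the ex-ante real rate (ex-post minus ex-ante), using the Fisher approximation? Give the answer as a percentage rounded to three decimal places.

-2.470%

Ex-ante: 10.5% − 3.16% = 7.340%
Ex-post: 10.5% − 5.63% = 4.870%
Difference (ex-post − ex-ante) = -2.4700% → -2.470%.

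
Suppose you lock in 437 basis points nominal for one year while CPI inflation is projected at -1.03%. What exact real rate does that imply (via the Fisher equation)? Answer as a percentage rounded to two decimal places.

5.46%

1 + r = 1.04370 / 0.98970 = 1.054562
r = 1.054562 − 1 = 5.4562%, i.e. 5.46%.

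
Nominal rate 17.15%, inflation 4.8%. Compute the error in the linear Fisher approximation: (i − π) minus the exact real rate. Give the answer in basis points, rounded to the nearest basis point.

Approximate: r ≈ 17.150% − 4.800% = 12.3500%
Exact: (1 + 0.1715)/(1 + 0.0480) − 1 = 11.7844%
Error = 12.3500% − 11.7844% = 0.5656% → 57 basis points.

57 basis points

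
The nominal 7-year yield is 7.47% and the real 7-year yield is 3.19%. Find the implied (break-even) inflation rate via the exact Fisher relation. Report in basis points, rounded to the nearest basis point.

415 basis points

(1 + π) = (1 + i)/(1 + r) = 1.07470 / 1.03190 = 1.041477
Break-even inflation = 1.041477 − 1 → 415 basis points.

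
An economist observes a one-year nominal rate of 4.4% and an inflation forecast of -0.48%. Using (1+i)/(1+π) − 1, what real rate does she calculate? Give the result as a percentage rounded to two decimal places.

4.90%

1 + r = 1.04400 / 0.99520 = 1.049035
r = 1.049035 − 1 = 4.9035%, i.e. 4.90%.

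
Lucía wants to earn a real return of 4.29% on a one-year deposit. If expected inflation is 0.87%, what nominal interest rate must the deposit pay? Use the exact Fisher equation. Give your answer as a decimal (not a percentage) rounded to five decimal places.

0.05197

(1 + i) = (1 + r)(1 + π) = 1.04290 × 1.00870 = 1.05197323
i = 1.05197323 − 1, so the required nominal rate is 0.05197.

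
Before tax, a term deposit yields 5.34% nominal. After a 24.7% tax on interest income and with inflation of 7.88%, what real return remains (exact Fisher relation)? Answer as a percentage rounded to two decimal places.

-3.58%

After-tax nominal return = 5.34% × (1 − 0.247) = 4.02102%.
1 + r = 1.0402102 / 1.07880 = 0.964229
After-tax real rate = 0.964229 − 1 → -3.58%.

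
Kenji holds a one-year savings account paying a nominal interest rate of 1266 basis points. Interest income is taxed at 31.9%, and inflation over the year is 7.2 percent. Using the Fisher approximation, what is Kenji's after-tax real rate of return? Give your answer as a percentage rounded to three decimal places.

After-tax nominal return = 12.66% × (1 − 0.319) = 8.62146%.
r ≈ 8.62146% − 7.2% → 1.421%.

1.421%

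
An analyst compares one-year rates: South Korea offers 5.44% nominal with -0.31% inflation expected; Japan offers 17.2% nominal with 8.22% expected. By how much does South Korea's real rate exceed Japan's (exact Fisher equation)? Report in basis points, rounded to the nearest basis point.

-253 basis points

South Korea: (1 + 0.0544)/(1 − 0.0031) − 1 = 5.7679%
Japan: (1 + 0.1720)/(1 + 0.0822) − 1 = 8.2979%
Differential = 5.7679% − 8.2979% = -2.5300% → -253 basis points.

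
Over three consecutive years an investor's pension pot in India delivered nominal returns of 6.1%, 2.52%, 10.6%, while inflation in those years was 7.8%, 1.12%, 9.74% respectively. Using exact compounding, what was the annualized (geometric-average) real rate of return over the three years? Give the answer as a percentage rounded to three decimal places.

Nominal growth factor = 1.0610 × 1.0252 × 1.1060 = 1.20303734
Price-level growth factor = 1.0780 × 1.0112 × 1.0974 = 1.19624677
Real growth factor = 1.20303734 / 1.19624677 = 1.00567657
Annualized real rate = 1.00567657^(1/3) − 1 = 0.1889% → 0.189%.

0.189%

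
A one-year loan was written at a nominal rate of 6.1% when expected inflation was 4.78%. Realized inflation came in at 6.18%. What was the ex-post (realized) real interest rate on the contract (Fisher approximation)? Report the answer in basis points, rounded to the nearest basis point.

Ex-post: 6.1% − 6.18% = -0.080%
So the realized real rate is -8 basis points.

-8 basis points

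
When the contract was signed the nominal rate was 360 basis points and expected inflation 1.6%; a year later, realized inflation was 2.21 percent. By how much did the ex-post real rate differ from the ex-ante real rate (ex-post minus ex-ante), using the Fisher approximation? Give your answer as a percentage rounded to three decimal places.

Ex-ante: 3.6% − 1.6% = 2.000%
Ex-post: 3.6% − 2.21% = 1.390%
Difference (ex-post − ex-ante) = -0.6100% → -0.610%.

-0.610%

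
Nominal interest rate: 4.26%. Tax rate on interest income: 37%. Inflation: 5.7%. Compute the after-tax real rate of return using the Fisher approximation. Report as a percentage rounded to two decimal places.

-3.02%

After-tax nominal return = 4.26% × (1 − 0.37) = 2.6838%.
r ≈ 2.6838% − 5.7% → -3.02%.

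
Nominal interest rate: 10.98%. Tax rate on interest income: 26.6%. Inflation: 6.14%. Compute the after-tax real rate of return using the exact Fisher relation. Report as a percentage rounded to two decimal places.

After-tax nominal return = 10.98% × (1 − 0.266) = 8.05932%.
1 + r = 1.0805932 / 1.06140 = 1.018083
After-tax real rate = 1.018083 − 1 → 1.81%.

1.81%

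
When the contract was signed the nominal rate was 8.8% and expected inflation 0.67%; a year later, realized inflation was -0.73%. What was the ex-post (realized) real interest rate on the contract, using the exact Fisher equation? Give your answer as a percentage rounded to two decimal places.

9.60%

Ex-post: (1 + 0.0880)/(1 − 0.0073) − 1 = 9.6001%
So the realized real rate is 9.60%.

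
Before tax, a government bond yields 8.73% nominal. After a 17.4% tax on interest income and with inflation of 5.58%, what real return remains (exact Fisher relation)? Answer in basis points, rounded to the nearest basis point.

154 basis points

After-tax nominal return = 8.73% × (1 − 0.174) = 7.21098%.
1 + r = 1.0721098 / 1.05580 = 1.015448
After-tax real rate = 1.015448 − 1 → 154 basis points.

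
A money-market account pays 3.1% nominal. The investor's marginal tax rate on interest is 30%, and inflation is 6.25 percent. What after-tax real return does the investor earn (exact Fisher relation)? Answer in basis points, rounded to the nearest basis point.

After-tax nominal return = 3.1% × (1 − 0.3) = 2.1700%.
1 + r = 1.02170 / 1.06250 = 0.961600
After-tax real rate = 0.961600 − 1 → -384 basis points.

-384 basis points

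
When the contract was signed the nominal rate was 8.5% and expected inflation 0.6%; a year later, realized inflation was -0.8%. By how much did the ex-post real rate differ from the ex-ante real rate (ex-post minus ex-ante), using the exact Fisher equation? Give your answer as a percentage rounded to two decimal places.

1.52%

Ex-ante: (1 + 0.0850)/(1 + 0.0060) − 1 = 7.8529%
Ex-post: (1 + 0.0850)/(1 − 0.0080) − 1 = 9.3750%
Difference (ex-post − ex-ante) = 1.5221% → 1.52%.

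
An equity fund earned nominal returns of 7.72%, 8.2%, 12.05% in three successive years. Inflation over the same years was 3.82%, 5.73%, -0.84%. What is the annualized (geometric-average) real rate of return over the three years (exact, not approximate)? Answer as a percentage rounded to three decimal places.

Nominal growth factor = 1.0772 × 1.0820 × 1.1205 = 1.30597681
Price-level growth factor = 1.0382 × 1.0573 × 0.9916 = 1.08846827
Real growth factor = 1.30597681 / 1.08846827 = 1.19982993
Annualized real rate = 1.19982993^(1/3) − 1 = 6.2608% → 6.261%.

6.261%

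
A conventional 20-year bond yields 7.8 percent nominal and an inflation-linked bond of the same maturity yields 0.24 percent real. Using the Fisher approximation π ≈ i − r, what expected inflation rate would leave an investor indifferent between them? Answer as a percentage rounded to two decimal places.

π ≈ i − r = 7.8% − 0.24% → 7.56%.

7.56%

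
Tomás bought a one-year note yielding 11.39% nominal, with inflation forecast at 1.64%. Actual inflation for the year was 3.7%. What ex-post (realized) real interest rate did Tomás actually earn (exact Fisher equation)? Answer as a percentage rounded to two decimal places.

Ex-post: (1 + 0.1139)/(1 + 0.0370) − 1 = 7.4156%
So the realized real rate is 7.42%.

7.42%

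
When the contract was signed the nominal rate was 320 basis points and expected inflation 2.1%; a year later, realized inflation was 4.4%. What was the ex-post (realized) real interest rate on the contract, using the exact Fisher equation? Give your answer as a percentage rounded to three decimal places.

Ex-post: (1 + 0.0320)/(1 + 0.0440) − 1 = -1.1494%
So the realized real rate is -1.149%.

-1.149%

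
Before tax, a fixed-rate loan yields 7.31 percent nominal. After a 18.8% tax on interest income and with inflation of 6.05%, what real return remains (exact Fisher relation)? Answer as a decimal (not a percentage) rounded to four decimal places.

-0.0011

After-tax nominal return = 7.31% × (1 − 0.188) = 5.93572%.
1 + r = 1.0593572 / 1.06050 = 0.998922
After-tax real rate = 0.998922 − 1 → -0.0011.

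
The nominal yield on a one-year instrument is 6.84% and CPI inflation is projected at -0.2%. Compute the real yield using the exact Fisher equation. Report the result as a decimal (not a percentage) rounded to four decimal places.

0.0705

1 + r = 1.06840 / 0.99800 = 1.070541
r = 1.070541 − 1 = 7.0541%, i.e. 0.0705.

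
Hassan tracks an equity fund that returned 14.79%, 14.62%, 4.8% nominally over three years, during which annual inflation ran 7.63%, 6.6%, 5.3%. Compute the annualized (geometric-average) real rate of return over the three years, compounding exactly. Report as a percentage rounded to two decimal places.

Compound the nominal returns: 1.1479 × 1.1462 × 1.0480 = 1.37887768.
Compound inflation: 1.0763 × 1.0660 × 1.0530 = 1.20814460.
Deflate: 1.37887768 / 1.20814460 = 1.14131842.
Annualized real rate = 1.14131842^(1/3) − 1 = 4.5046% → 4.50%.

4.50%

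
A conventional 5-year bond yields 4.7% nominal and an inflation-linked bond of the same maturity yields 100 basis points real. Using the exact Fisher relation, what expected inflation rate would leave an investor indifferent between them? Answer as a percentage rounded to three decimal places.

3.663%

(1 + π) = (1 + i)/(1 + r) = 1.04700 / 1.01000 = 1.036634
Break-even inflation = 1.036634 − 1 → 3.663%.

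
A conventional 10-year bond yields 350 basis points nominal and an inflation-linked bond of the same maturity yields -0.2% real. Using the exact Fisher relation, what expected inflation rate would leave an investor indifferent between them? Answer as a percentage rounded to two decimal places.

3.71%

(1 + π) = (1 + i)/(1 + r) = 1.03500 / 0.99800 = 1.037074
Break-even inflation = 1.037074 − 1 → 3.71%.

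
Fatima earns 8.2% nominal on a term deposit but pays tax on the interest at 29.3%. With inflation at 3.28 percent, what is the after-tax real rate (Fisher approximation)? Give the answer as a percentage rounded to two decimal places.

After-tax nominal return = 8.2% × (1 − 0.293) = 5.7974%.
r ≈ 5.7974% − 3.28% → 2.52%.

2.52%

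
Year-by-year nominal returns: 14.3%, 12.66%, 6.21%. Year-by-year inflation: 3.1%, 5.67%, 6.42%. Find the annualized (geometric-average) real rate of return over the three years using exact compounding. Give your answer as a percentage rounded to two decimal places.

5.66%

Compound the nominal returns: 1.1430 × 1.1266 × 1.0621 = 1.36767021.
Compound inflation: 1.0310 × 1.0567 × 1.0642 = 1.15940088.
Deflate: 1.36767021 / 1.15940088 = 1.17963530.
Annualized real rate = 1.17963530^(1/3) − 1 = 5.6613% → 5.66%.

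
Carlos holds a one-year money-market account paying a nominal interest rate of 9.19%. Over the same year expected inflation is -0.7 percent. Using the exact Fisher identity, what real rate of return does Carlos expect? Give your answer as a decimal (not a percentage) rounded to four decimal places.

0.0996

By the Fisher identity, 1 + r = (1 + i)/(1 + π).
1 + r = 1.09190 / 0.99300 = 1.099597
r = 1.099597 − 1 = 9.9597%, i.e. 0.0996.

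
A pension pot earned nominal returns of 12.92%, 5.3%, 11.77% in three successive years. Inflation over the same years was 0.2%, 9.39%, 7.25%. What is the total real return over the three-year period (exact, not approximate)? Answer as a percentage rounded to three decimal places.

13.053%

Nominal growth factor = 1.1292 × 1.0530 × 1.1177 = 1.328999
Price-level growth factor = 1.0020 × 1.0939 × 1.0725 = 1.175554
Real growth factor = 1.328999 / 1.175554 = 1.130529
Total real return = 1.130529 − 1 → 13.053%.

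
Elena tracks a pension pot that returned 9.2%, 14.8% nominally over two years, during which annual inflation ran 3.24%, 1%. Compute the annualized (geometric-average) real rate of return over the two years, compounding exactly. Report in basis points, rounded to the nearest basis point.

Compound the nominal returns: 1.0920 × 1.1480 = 1.25361600.
Compound inflation: 1.0324 × 1.0100 = 1.04272400.
Deflate: 1.25361600 / 1.04272400 = 1.20225103.
Annualized real rate = 1.20225103^(1/2) − 1 = 9.6472% → 965 basis points.

965 basis points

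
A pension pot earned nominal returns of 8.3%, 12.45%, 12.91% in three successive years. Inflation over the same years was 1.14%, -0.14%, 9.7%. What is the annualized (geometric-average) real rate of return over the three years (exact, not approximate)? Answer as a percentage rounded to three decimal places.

7.465%

Compound the nominal returns: 1.0830 × 1.1245 × 1.1291 = 1.37505580.
Compound inflation: 1.0114 × 0.9986 × 1.0970 = 1.10795249.
Deflate: 1.37505580 / 1.10795249 = 1.24107831.
Annualized real rate = 1.24107831^(1/3) − 1 = 7.4648% → 7.465%.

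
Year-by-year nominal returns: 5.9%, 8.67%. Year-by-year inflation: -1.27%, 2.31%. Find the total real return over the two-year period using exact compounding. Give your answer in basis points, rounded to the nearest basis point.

Nominal growth factor = 1.0590 × 1.0867 = 1.150815
Price-level growth factor = 0.9873 × 1.0231 = 1.010107
Real growth factor = 1.150815 / 1.010107 = 1.139301
Total real return = 1.139301 − 1 → 1393 basis points.

1393 basis points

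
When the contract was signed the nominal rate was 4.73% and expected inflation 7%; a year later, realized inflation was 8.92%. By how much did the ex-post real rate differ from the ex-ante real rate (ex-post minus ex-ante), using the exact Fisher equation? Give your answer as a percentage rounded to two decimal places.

-1.73%

Ex-ante: (1 + 0.0473)/(1 + 0.0700) − 1 = -2.1215%
Ex-post: (1 + 0.0473)/(1 + 0.0892) − 1 = -3.8469%
Difference (ex-post − ex-ante) = -1.7254% → -1.73%.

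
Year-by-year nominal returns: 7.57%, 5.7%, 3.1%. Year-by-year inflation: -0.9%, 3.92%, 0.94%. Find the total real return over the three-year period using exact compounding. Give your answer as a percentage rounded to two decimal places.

12.77%

Compound the nominal returns: 1.0757 × 1.0570 × 1.0310 = 1.172262.
Compound inflation: 0.9910 × 1.0392 × 1.0094 = 1.039528.
Deflate: 1.172262 / 1.039528 = 1.127687.
Total real return = 1.127687 − 1 → 12.77%.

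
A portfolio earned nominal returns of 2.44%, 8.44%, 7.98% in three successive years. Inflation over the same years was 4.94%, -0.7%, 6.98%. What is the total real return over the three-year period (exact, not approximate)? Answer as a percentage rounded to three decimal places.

7.599%

Nominal growth factor = 1.0244 × 1.0844 × 1.0798 = 1.199506
Price-level growth factor = 1.0494 × 0.9930 × 1.0698 = 1.114790
Real growth factor = 1.199506 / 1.114790 = 1.075993
Total real return = 1.075993 − 1 → 7.599%.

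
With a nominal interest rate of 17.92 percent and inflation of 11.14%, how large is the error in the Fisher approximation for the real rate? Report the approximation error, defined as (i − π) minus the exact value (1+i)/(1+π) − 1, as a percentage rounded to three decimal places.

Approximate: r ≈ 17.920% − 11.140% = 6.7800%
Exact: (1 + 0.1792)/(1 + 0.1114) − 1 = 6.1004%
Error = 6.7800% − 6.1004% = 0.6796% → 0.680%.

0.680%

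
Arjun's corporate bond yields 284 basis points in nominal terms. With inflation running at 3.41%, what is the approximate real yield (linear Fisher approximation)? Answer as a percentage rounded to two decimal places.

r ≈ i − π = 2.84% − 3.41% = -0.57%.

-0.57%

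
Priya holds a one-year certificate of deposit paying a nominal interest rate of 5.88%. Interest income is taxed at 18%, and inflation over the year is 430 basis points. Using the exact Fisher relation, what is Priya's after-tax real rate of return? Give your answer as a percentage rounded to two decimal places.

0.50%

After-tax nominal return = 5.88% × (1 − 0.18) = 4.8216%.
1 + r = 1.048216 / 1.04300 = 1.005001
After-tax real rate = 1.005001 − 1 → 0.50%.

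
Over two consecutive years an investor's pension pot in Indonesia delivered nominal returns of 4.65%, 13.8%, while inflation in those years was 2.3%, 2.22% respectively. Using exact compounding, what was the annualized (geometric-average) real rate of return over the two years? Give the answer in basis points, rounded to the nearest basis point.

Compound the nominal returns: 1.0465 × 1.1380 = 1.19091700.
Compound inflation: 1.0230 × 1.0222 = 1.04571060.
Deflate: 1.19091700 / 1.04571060 = 1.13885907.
Annualized real rate = 1.13885907^(1/2) − 1 = 6.7173% → 672 basis points.

672 basis points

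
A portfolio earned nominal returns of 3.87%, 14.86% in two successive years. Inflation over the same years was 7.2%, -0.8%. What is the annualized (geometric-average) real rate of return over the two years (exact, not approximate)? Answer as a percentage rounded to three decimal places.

5.920%

Nominal growth factor = 1.0387 × 1.1486 = 1.19305082
Price-level growth factor = 1.0720 × 0.9920 = 1.06342400
Real growth factor = 1.19305082 / 1.06342400 = 1.12189571
Annualized real rate = 1.12189571^(1/2) − 1 = 5.9196% → 5.920%.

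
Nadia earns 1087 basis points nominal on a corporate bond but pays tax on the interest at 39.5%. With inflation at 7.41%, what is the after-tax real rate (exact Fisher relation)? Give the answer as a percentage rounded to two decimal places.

After-tax nominal return = 10.87% × (1 − 0.395) = 6.57635%.
1 + r = 1.0657635 / 1.07410 = 0.992239
After-tax real rate = 0.992239 − 1 → -0.78%.

-0.78%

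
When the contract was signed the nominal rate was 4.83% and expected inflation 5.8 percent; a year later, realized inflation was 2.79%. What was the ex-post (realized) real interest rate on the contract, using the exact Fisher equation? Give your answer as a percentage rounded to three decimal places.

1.985%

Ex-post: (1 + 0.0483)/(1 + 0.0279) − 1 = 1.9846%
So the realized real rate is 1.985%.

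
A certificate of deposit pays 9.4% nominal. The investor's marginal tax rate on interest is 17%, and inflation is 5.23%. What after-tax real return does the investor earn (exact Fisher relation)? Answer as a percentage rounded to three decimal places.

After-tax nominal return = 9.4% × (1 − 0.17) = 7.8020%.
1 + r = 1.07802 / 1.05230 = 1.024442
After-tax real rate = 1.024442 − 1 → 2.444%.

2.444%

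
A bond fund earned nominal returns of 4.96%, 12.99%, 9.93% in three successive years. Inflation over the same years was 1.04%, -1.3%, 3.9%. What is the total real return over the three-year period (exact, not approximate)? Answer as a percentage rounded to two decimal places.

25.82%

Nominal growth factor = 1.0496 × 1.1299 × 1.0993 = 1.303707
Price-level growth factor = 1.0104 × 0.9870 × 1.0390 = 1.036158
Real growth factor = 1.303707 / 1.036158 = 1.258213
Total real return = 1.258213 − 1 → 25.82%.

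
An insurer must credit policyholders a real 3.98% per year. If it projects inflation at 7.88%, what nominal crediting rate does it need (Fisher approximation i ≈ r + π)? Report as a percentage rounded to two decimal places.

i ≈ r + π = 3.98% + 7.88% = 11.86%.

11.86%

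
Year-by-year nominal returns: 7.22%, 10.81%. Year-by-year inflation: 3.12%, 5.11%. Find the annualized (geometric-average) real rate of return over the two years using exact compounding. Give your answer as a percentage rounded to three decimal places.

4.697%

Compound the nominal returns: 1.0722 × 1.1081 = 1.18810482.
Compound inflation: 1.0312 × 1.0511 = 1.08389432.
Deflate: 1.18810482 / 1.08389432 = 1.09614452.
Annualized real rate = 1.09614452^(1/2) − 1 = 4.6969% → 4.697%.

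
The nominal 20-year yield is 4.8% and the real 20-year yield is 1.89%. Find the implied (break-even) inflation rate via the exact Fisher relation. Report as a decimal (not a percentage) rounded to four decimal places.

(1 + π) = (1 + i)/(1 + r) = 1.04800 / 1.01890 = 1.028560
Break-even inflation = 1.028560 − 1 → 0.0286.

0.0286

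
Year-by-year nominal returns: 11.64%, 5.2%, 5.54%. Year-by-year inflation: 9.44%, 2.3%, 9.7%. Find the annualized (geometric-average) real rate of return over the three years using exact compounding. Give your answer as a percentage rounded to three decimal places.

0.307%

Compound the nominal returns: 1.1164 × 1.0520 × 1.0554 = 1.23951749.
Compound inflation: 1.0944 × 1.0230 × 1.0970 = 1.22816961.
Deflate: 1.23951749 / 1.22816961 = 1.00923967.
Annualized real rate = 1.00923967^(1/3) − 1 = 0.3070% → 0.307%.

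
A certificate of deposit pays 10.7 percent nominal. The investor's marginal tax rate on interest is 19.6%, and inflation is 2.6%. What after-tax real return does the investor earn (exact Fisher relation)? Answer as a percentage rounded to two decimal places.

5.85%

After-tax nominal return = 10.7% × (1 − 0.196) = 8.6028%.
1 + r = 1.086028 / 1.02600 = 1.058507
After-tax real rate = 1.058507 − 1 → 5.85%.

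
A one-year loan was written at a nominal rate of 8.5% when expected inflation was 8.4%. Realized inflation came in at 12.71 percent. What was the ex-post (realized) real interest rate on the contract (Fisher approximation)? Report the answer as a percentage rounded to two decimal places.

Ex-post: 8.5% − 12.71% = -4.210%
So the realized real rate is -4.21%.

-4.21%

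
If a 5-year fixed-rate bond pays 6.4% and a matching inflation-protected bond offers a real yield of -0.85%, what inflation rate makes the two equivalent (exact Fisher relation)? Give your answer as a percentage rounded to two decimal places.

(1 + π) = (1 + i)/(1 + r) = 1.06400 / 0.99150 = 1.073122
Break-even inflation = 1.073122 − 1 → 7.31%.

7.31%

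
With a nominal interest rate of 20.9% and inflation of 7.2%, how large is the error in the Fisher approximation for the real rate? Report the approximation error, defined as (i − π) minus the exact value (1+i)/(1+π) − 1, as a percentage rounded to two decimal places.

0.92%

Approximate: r ≈ 20.900% − 7.200% = 13.7000%
Exact: (1 + 0.2090)/(1 + 0.0720) − 1 = 12.7799%
Error = 13.7000% − 12.7799% = 0.9201% → 0.92%.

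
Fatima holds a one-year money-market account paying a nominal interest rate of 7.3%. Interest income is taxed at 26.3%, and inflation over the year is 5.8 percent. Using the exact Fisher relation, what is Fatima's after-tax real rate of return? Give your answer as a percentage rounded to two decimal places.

-0.40%

After-tax nominal return = 7.3% × (1 − 0.263) = 5.3801%.
1 + r = 1.053801 / 1.05800 = 0.996031
After-tax real rate = 0.996031 − 1 → -0.40%.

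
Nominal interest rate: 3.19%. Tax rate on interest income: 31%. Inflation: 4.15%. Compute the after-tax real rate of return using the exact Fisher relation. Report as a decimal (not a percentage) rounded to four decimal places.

After-tax nominal return = 3.19% × (1 − 0.31) = 2.2011%.
1 + r = 1.022011 / 1.04150 = 0.981288
After-tax real rate = 0.981288 − 1 → -0.0187.

-0.0187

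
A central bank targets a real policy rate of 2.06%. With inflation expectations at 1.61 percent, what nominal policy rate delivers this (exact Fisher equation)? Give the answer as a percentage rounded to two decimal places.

3.70%

(1 + i) = (1 + r)(1 + π) = 1.02060 × 1.01610 = 1.03703166
i = 1.03703166 − 1, so the required nominal rate is 3.70%.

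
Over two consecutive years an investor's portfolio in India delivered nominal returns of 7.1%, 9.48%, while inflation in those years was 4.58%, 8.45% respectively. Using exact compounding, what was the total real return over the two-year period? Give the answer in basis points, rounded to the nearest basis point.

Nominal growth factor = 1.0710 × 1.0948 = 1.172531
Price-level growth factor = 1.0458 × 1.0845 = 1.134170
Real growth factor = 1.172531 / 1.134170 = 1.033823
Total real return = 1.033823 − 1 → 338 basis points.

338 basis points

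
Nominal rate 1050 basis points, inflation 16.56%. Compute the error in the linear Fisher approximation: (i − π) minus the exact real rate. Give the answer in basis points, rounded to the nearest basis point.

Approximate: r ≈ 10.500% − 16.560% = -6.0600%
Exact: (1 + 0.1050)/(1 + 0.1656) − 1 = -5.1990%
Error = -6.0600% − (-5.1990%) = -0.8610% → -86 basis points.

-86 basis points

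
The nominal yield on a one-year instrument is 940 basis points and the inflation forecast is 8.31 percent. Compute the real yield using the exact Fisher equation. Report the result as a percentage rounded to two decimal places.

1 + r = 1.09400 / 1.08310 = 1.010064
r = 1.010064 − 1 = 1.0064%, i.e. 1.01%.

1.01%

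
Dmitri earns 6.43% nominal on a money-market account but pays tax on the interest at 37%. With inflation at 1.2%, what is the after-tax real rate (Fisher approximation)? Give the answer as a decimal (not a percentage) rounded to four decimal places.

0.0285

After-tax nominal return = 6.43% × (1 − 0.37) = 4.0509%.
r ≈ 4.0509% − 1.2% → 0.0285.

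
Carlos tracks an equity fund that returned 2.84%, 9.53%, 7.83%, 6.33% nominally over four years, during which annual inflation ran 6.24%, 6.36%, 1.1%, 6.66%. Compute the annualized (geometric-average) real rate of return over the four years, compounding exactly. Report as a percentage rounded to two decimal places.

1.47%

Compound the nominal returns: 1.0284 × 1.0953 × 1.0783 × 1.0633 = 1.29148859.
Compound inflation: 1.0624 × 1.0636 × 1.0110 × 1.0666 = 1.21848202.
Deflate: 1.29148859 / 1.21848202 = 1.05991600.
Annualized real rate = 1.05991600^(1/4) − 1 = 1.4654% → 1.47%.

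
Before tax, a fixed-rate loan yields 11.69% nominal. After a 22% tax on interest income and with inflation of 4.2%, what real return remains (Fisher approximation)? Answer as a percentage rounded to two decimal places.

4.92%

After-tax nominal return = 11.69% × (1 − 0.22) = 9.1182%.
r ≈ 9.1182% − 4.2% → 4.92%.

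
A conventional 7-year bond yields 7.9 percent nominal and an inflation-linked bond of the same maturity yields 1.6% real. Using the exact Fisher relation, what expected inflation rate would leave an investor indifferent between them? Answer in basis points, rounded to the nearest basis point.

620 basis points

(1 + π) = (1 + i)/(1 + r) = 1.07900 / 1.01600 = 1.062008
Break-even inflation = 1.062008 − 1 → 620 basis points.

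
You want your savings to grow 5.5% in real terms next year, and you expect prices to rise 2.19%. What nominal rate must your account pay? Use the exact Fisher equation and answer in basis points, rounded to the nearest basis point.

(1 + i) = (1 + r)(1 + π) = 1.05500 × 1.02190 = 1.0781045
i = 1.0781045 − 1, so the required nominal rate is 781 basis points.

781 basis points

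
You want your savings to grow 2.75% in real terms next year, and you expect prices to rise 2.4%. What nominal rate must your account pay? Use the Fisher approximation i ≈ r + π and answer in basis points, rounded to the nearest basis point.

i ≈ r + π = 2.75% + 2.4% = 515 basis points.

515 basis points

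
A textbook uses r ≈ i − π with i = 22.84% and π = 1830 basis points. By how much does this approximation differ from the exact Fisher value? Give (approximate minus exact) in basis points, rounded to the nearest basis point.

70 basis points

Approximate: r ≈ 22.840% − 18.300% = 4.5400%
Exact: (1 + 0.2284)/(1 + 0.1830) − 1 = 3.8377%
Error = 4.5400% − 3.8377% = 0.7023% → 70 basis points.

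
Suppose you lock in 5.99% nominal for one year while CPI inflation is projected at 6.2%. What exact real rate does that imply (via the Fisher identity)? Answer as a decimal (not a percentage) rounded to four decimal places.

By the Fisher identity, 1 + r = (1 + i)/(1 + π).
1 + r = 1.05990 / 1.06200 = 0.998023
r = 0.998023 − 1 = -0.1977%, i.e. -0.0020.

-0.0020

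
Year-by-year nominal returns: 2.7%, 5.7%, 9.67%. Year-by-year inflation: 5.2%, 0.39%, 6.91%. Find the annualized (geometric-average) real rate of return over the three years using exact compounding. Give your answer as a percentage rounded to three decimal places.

1.782%

Compound the nominal returns: 1.0270 × 1.0570 × 1.0967 = 1.19051062.
Compound inflation: 1.0520 × 1.0039 × 1.0691 = 1.12907950.
Deflate: 1.19051062 / 1.12907950 = 1.05440814.
Annualized real rate = 1.05440814^(1/3) − 1 = 1.7817% → 1.782%.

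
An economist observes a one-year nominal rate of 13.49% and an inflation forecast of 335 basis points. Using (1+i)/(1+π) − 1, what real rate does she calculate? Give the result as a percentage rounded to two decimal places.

1 + r = 1.13490 / 1.03350 = 1.098113
r = 1.098113 − 1 = 9.8113%, i.e. 9.81%.

9.81%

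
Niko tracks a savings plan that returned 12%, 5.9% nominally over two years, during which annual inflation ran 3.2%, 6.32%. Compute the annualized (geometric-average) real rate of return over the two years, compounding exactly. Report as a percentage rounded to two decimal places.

3.97%

Compound the nominal returns: 1.1200 × 1.0590 = 1.18608000.
Compound inflation: 1.0320 × 1.0632 = 1.09722240.
Deflate: 1.18608000 / 1.09722240 = 1.08098413.
Annualized real rate = 1.08098413^(1/2) − 1 = 3.9704% → 3.97%.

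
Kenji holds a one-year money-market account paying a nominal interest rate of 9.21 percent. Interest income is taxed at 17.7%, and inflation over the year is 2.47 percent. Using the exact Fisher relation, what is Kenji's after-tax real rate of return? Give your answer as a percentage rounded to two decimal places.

After-tax nominal return = 9.21% × (1 − 0.177) = 7.57983%.
1 + r = 1.0757983 / 1.02470 = 1.049867
After-tax real rate = 1.049867 − 1 → 4.99%.

4.99%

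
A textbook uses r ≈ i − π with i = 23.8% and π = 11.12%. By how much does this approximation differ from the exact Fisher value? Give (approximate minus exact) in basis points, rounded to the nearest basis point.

Approximate: r ≈ 23.800% − 11.120% = 12.6800%
Exact: (1 + 0.2380)/(1 + 0.1112) − 1 = 11.4111%
Error = 12.6800% − 11.4111% = 1.2689% → 127 basis points.

127 basis points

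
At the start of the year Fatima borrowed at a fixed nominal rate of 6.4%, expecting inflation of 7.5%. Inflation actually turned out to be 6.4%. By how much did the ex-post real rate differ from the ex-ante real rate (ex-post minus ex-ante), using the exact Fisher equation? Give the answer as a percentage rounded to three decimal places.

Ex-ante: (1 + 0.0640)/(1 + 0.0750) − 1 = -1.0233%
Ex-post: (1 + 0.0640)/(1 + 0.0640) − 1 = 0.0000%
Difference (ex-post − ex-ante) = 1.0233% → 1.023%.

1.023%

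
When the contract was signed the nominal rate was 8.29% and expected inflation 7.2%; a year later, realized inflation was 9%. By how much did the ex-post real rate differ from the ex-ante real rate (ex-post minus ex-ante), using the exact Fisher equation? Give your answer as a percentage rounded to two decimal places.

Ex-ante: (1 + 0.0829)/(1 + 0.0720) − 1 = 1.0168%
Ex-post: (1 + 0.0829)/(1 + 0.0900) − 1 = -0.6514%
Difference (ex-post − ex-ante) = -1.6682% → -1.67%.

-1.67%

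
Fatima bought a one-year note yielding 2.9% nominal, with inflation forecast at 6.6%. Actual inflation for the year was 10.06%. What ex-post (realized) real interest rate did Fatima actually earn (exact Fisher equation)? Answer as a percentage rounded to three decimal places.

Ex-post: (1 + 0.0290)/(1 + 0.1006) − 1 = -6.50554%
So the realized real rate is -6.506%.

-6.506%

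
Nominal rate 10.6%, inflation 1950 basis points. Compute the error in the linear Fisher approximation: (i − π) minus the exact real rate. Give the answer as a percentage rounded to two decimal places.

-1.45%

Approximate: r ≈ 10.600% − 19.500% = -8.9000%
Exact: (1 + 0.1060)/(1 + 0.1950) − 1 = -7.4477%
Error = -8.9000% − (-7.4477%) = -1.4523% → -1.45%.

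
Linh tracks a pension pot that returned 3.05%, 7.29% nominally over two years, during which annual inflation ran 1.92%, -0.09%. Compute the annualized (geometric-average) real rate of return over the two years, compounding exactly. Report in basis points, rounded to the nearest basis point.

420 basis points

Compound the nominal returns: 1.0305 × 1.0729 = 1.10562345.
Compound inflation: 1.0192 × 0.9991 = 1.01828272.
Deflate: 1.10562345 / 1.01828272 = 1.08577257.
Annualized real rate = 1.08577257^(1/2) − 1 = 4.2004% → 420 basis points.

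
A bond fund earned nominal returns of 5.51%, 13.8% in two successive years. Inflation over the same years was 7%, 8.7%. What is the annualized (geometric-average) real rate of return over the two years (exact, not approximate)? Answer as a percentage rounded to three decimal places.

1.604%

Nominal growth factor = 1.0551 × 1.1380 = 1.20070380
Price-level growth factor = 1.0700 × 1.0870 = 1.16309000
Real growth factor = 1.20070380 / 1.16309000 = 1.03233954
Annualized real rate = 1.03233954^(1/2) − 1 = 1.6041% → 1.604%.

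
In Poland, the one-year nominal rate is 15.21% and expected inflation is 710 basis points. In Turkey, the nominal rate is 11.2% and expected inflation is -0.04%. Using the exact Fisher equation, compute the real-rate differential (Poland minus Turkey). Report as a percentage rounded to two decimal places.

Poland: (1 + 0.1521)/(1 + 0.0710) − 1 = 7.5724%
Turkey: (1 + 0.1120)/(1 − 0.0004) − 1 = 11.2445%
Differential = 7.5724% − 11.2445% = -3.6721% → -3.67%.

-3.67%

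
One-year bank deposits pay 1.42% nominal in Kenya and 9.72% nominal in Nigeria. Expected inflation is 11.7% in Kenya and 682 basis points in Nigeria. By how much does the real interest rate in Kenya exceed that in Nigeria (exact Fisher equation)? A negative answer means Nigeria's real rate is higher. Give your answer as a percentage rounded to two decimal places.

Kenya: (1 + 0.0142)/(1 + 0.1170) − 1 = -9.2032%
Nigeria: (1 + 0.0972)/(1 + 0.0682) − 1 = 2.7148%
Differential = -9.2032% − 2.7148% = -11.9181% → -11.92%.

-11.92%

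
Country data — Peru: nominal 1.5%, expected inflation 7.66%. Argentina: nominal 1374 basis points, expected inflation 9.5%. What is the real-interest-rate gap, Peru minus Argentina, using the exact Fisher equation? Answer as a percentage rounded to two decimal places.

-9.59%

Peru: (1 + 0.0150)/(1 + 0.0766) − 1 = -5.7217%
Argentina: (1 + 0.1374)/(1 + 0.0950) − 1 = 3.8721%
Differential = -5.7217% − 3.8721% = -9.5939% → -9.59%.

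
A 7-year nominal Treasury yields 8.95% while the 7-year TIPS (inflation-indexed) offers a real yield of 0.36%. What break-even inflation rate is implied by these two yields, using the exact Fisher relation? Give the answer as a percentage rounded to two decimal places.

8.56%

(1 + π) = (1 + i)/(1 + r) = 1.08950 / 1.00360 = 1.085592
Break-even inflation = 1.085592 − 1 → 8.56%.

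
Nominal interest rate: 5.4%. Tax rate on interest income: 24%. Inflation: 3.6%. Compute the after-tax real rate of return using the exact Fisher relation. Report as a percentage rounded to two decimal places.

0.49%

After-tax nominal return = 5.4% × (1 − 0.24) = 4.1040%.
1 + r = 1.04104 / 1.03600 = 1.004865
After-tax real rate = 1.004865 − 1 → 0.49%.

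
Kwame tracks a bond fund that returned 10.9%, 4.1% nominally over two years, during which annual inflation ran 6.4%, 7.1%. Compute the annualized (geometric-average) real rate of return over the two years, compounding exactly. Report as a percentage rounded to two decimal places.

Nominal growth factor = 1.1090 × 1.0410 = 1.15446900
Price-level growth factor = 1.0640 × 1.0710 = 1.13954400
Real growth factor = 1.15446900 / 1.13954400 = 1.01309734
Annualized real rate = 1.01309734^(1/2) − 1 = 0.6527% → 0.65%.

0.65%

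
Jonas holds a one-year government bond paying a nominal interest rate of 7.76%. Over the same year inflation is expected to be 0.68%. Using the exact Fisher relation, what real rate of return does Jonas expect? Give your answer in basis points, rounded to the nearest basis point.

703 basis points

By the Fisher relation, 1 + r = (1 + i)/(1 + π).
1 + r = 1.07760 / 1.00680 = 1.070322
r = 1.070322 − 1 = 7.0322%, i.e. 703 basis points.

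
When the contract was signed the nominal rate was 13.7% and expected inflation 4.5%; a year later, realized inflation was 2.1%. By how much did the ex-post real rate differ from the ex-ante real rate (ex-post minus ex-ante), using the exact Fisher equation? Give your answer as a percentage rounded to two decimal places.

2.56%

Ex-ante: (1 + 0.1370)/(1 + 0.0450) − 1 = 8.8038%
Ex-post: (1 + 0.1370)/(1 + 0.0210) − 1 = 11.3614%
Difference (ex-post − ex-ante) = 2.5576% → 2.56%.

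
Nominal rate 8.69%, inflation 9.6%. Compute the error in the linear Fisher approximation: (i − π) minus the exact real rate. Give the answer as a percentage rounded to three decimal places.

Approximate: r ≈ 8.690% − 9.600% = -0.9100%
Exact: (1 + 0.0869)/(1 + 0.0960) − 1 = -0.8303%
Error = -0.9100% − (-0.8303%) = -0.0797% → -0.080%.

-0.080%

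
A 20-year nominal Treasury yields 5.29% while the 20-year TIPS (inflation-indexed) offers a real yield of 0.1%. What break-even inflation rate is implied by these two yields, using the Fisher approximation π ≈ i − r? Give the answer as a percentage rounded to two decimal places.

π ≈ i − r = 5.29% − 0.1% → 5.19%.

5.19%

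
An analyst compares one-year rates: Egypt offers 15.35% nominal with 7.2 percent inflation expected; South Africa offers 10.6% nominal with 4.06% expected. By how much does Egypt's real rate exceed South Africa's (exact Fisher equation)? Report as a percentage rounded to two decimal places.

1.32%

Egypt: (1 + 0.1535)/(1 + 0.0720) − 1 = 7.6026%
South Africa: (1 + 0.1060)/(1 + 0.0406) − 1 = 6.2848%
Differential = 7.6026% − 6.2848% = 1.3178% → 1.32%.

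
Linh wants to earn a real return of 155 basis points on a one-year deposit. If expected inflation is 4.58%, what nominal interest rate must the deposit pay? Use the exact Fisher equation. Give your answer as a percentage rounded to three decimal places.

(1 + i) = (1 + r)(1 + π) = 1.01550 × 1.04580 = 1.0620099
i = 1.0620099 − 1, so the required nominal rate is 6.201%.

6.201%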